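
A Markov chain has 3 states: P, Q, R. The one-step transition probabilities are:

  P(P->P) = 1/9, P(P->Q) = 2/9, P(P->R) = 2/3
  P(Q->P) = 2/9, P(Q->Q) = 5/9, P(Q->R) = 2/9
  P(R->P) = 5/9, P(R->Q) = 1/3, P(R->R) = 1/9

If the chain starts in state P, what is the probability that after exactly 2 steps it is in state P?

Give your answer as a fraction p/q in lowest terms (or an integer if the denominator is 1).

Computing P^2 by repeated multiplication:
P^1 =
  P: [1/9, 2/9, 2/3]
  Q: [2/9, 5/9, 2/9]
  R: [5/9, 1/3, 1/9]
P^2 =
  P: [35/81, 10/27, 16/81]
  Q: [22/81, 35/81, 8/27]
  R: [16/81, 28/81, 37/81]

(P^2)[P -> P] = 35/81

Answer: 35/81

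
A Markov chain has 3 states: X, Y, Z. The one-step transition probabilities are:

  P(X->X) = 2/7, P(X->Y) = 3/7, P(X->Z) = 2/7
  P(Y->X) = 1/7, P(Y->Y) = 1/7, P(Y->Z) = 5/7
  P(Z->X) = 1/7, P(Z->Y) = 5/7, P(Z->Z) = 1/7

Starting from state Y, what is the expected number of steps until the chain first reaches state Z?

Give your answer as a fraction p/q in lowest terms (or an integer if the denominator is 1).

Answer: 14/9

Derivation:
Let h_i = expected steps to first reach Z from state i.
Boundary: h_Z = 0.
First-step equations for the other states:
  h_X = 1 + 2/7*h_X + 3/7*h_Y + 2/7*h_Z
  h_Y = 1 + 1/7*h_X + 1/7*h_Y + 5/7*h_Z

Substituting h_Z = 0 and rearranging gives the linear system (I - Q) h = 1:
  [5/7, -3/7] . (h_X, h_Y) = 1
  [-1/7, 6/7] . (h_X, h_Y) = 1

Solving yields:
  h_X = 7/3
  h_Y = 14/9

Starting state is Y, so the expected hitting time is h_Y = 14/9.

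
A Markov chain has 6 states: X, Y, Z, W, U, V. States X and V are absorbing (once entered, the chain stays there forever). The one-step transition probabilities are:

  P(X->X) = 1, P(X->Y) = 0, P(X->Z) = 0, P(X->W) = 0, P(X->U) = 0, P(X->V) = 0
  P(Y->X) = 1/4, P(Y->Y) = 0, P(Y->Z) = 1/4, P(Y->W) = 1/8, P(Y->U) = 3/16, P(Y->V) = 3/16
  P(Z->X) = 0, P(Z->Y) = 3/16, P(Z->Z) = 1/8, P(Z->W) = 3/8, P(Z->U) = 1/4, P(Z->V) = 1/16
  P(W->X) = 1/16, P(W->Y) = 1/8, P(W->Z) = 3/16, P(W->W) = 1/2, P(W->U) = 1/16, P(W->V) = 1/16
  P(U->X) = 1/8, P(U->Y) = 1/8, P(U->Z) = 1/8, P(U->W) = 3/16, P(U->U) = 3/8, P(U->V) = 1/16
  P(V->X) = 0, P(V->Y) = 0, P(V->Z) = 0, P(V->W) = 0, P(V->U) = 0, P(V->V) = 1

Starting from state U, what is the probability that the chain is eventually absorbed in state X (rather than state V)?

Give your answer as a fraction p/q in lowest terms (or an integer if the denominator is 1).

Let a_i = P(absorbed in X | start in state i).
Boundary conditions: a_X = 1, a_V = 0.
For each transient state i, a_i = sum_j P(i->j) * a_j:
  a_Y = 1/4*a_X + 0*a_Y + 1/4*a_Z + 1/8*a_W + 3/16*a_U + 3/16*a_V
  a_Z = 0*a_X + 3/16*a_Y + 1/8*a_Z + 3/8*a_W + 1/4*a_U + 1/16*a_V
  a_W = 1/16*a_X + 1/8*a_Y + 3/16*a_Z + 1/2*a_W + 1/16*a_U + 1/16*a_V
  a_U = 1/8*a_X + 1/8*a_Y + 1/8*a_Z + 3/16*a_W + 3/8*a_U + 1/16*a_V

Substituting a_X = 1 and a_V = 0, rearrange to (I - Q) a = r where r[i] = P(i -> X):
  [1, -1/4, -1/8, -3/16] . (a_Y, a_Z, a_W, a_U) = 1/4
  [-3/16, 7/8, -3/8, -1/4] . (a_Y, a_Z, a_W, a_U) = 0
  [-1/8, -3/16, 1/2, -1/16] . (a_Y, a_Z, a_W, a_U) = 1/16
  [-1/8, -1/8, -3/16, 5/8] . (a_Y, a_Z, a_W, a_U) = 1/8

Solving yields:
  a_Y = 322/589
  a_Z = 887/1767
  a_W = 920/1767
  a_U = 1000/1767

Starting state is U, so the absorption probability is a_U = 1000/1767.

Answer: 1000/1767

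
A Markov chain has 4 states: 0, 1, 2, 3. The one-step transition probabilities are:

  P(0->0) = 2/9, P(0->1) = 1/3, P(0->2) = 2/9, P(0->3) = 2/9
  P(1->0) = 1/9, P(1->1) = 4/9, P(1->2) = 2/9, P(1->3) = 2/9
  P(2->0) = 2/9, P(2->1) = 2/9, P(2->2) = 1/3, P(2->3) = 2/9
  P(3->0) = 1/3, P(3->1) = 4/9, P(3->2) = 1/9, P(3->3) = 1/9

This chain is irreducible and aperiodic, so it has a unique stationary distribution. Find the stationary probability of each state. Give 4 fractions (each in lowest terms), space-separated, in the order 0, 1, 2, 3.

Answer: 13/64 119/320 9/40 1/5

Derivation:
The stationary distribution satisfies pi = pi * P, i.e.:
  pi_0 = 2/9*pi_0 + 1/9*pi_1 + 2/9*pi_2 + 1/3*pi_3
  pi_1 = 1/3*pi_0 + 4/9*pi_1 + 2/9*pi_2 + 4/9*pi_3
  pi_2 = 2/9*pi_0 + 2/9*pi_1 + 1/3*pi_2 + 1/9*pi_3
  pi_3 = 2/9*pi_0 + 2/9*pi_1 + 2/9*pi_2 + 1/9*pi_3
with normalization: pi_0 + pi_1 + pi_2 + pi_3 = 1.

Using the first 3 balance equations plus normalization, the linear system A*pi = b is:
  [-7/9, 1/9, 2/9, 1/3] . pi = 0
  [1/3, -5/9, 2/9, 4/9] . pi = 0
  [2/9, 2/9, -2/3, 1/9] . pi = 0
  [1, 1, 1, 1] . pi = 1

Solving yields:
  pi_0 = 13/64
  pi_1 = 119/320
  pi_2 = 9/40
  pi_3 = 1/5

Verification (pi * P):
  13/64*2/9 + 119/320*1/9 + 9/40*2/9 + 1/5*1/3 = 13/64 = pi_0  (ok)
  13/64*1/3 + 119/320*4/9 + 9/40*2/9 + 1/5*4/9 = 119/320 = pi_1  (ok)
  13/64*2/9 + 119/320*2/9 + 9/40*1/3 + 1/5*1/9 = 9/40 = pi_2  (ok)
  13/64*2/9 + 119/320*2/9 + 9/40*2/9 + 1/5*1/9 = 1/5 = pi_3  (ok)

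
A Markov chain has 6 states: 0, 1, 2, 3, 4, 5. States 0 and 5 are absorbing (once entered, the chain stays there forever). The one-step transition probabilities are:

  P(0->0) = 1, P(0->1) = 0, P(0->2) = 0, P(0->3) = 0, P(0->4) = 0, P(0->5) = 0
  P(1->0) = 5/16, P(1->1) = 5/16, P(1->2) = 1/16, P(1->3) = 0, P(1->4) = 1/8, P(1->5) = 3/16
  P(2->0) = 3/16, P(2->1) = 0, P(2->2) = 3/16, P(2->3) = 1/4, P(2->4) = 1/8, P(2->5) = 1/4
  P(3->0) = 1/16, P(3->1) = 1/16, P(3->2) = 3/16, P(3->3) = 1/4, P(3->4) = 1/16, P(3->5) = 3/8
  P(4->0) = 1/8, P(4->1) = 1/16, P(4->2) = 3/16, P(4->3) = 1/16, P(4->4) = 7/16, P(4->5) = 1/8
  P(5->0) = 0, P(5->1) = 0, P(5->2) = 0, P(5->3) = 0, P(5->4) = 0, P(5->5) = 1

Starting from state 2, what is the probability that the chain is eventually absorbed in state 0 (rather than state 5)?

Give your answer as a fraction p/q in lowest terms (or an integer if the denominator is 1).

Let a_i = P(absorbed in 0 | start in state i).
Boundary conditions: a_0 = 1, a_5 = 0.
For each transient state i, a_i = sum_j P(i->j) * a_j:
  a_1 = 5/16*a_0 + 5/16*a_1 + 1/16*a_2 + 0*a_3 + 1/8*a_4 + 3/16*a_5
  a_2 = 3/16*a_0 + 0*a_1 + 3/16*a_2 + 1/4*a_3 + 1/8*a_4 + 1/4*a_5
  a_3 = 1/16*a_0 + 1/16*a_1 + 3/16*a_2 + 1/4*a_3 + 1/16*a_4 + 3/8*a_5
  a_4 = 1/8*a_0 + 1/16*a_1 + 3/16*a_2 + 1/16*a_3 + 7/16*a_4 + 1/8*a_5

Substituting a_0 = 1 and a_5 = 0, rearrange to (I - Q) a = r where r[i] = P(i -> 0):
  [11/16, -1/16, 0, -1/8] . (a_1, a_2, a_3, a_4) = 5/16
  [0, 13/16, -1/4, -1/8] . (a_1, a_2, a_3, a_4) = 3/16
  [-1/16, -3/16, 3/4, -1/16] . (a_1, a_2, a_3, a_4) = 1/16
  [-1/16, -3/16, -1/16, 9/16] . (a_1, a_2, a_3, a_4) = 1/8

Solving yields:
  a_1 = 7240/12719
  a_2 = 4825/12719
  a_3 = 3337/12719
  a_4 = 5610/12719

Starting state is 2, so the absorption probability is a_2 = 4825/12719.

Answer: 4825/12719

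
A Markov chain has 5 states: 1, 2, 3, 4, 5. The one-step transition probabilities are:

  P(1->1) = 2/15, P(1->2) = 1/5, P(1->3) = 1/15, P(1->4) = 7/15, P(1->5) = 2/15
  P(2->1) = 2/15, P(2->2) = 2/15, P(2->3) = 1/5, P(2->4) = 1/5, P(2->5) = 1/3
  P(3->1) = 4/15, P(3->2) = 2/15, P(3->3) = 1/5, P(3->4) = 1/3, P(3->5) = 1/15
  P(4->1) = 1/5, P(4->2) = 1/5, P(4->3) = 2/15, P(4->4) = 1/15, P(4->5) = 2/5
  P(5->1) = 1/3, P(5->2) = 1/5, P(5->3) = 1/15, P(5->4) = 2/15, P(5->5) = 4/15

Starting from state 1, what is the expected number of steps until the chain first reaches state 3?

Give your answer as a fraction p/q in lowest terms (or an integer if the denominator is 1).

Let h_i = expected steps to first reach 3 from state i.
Boundary: h_3 = 0.
First-step equations for the other states:
  h_1 = 1 + 2/15*h_1 + 1/5*h_2 + 1/15*h_3 + 7/15*h_4 + 2/15*h_5
  h_2 = 1 + 2/15*h_1 + 2/15*h_2 + 1/5*h_3 + 1/5*h_4 + 1/3*h_5
  h_4 = 1 + 1/5*h_1 + 1/5*h_2 + 2/15*h_3 + 1/15*h_4 + 2/5*h_5
  h_5 = 1 + 1/3*h_1 + 1/5*h_2 + 1/15*h_3 + 2/15*h_4 + 4/15*h_5

Substituting h_3 = 0 and rearranging gives the linear system (I - Q) h = 1:
  [13/15, -1/5, -7/15, -2/15] . (h_1, h_2, h_4, h_5) = 1
  [-2/15, 13/15, -1/5, -1/3] . (h_1, h_2, h_4, h_5) = 1
  [-1/5, -1/5, 14/15, -2/5] . (h_1, h_2, h_4, h_5) = 1
  [-1/3, -1/5, -2/15, 11/15] . (h_1, h_2, h_4, h_5) = 1

Solving yields:
  h_1 = 70320/7541
  h_2 = 62535/7541
  h_4 = 67200/7541
  h_5 = 71520/7541

Starting state is 1, so the expected hitting time is h_1 = 70320/7541.

Answer: 70320/7541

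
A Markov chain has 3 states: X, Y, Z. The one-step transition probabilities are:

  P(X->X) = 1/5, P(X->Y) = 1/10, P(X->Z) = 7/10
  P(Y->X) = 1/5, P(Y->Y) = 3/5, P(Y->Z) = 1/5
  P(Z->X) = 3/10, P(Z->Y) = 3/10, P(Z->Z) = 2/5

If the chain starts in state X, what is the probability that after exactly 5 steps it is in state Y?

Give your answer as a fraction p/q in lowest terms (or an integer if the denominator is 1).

Computing P^5 by repeated multiplication:
P^1 =
  X: [1/5, 1/10, 7/10]
  Y: [1/5, 3/5, 1/5]
  Z: [3/10, 3/10, 2/5]
P^2 =
  X: [27/100, 29/100, 11/25]
  Y: [11/50, 11/25, 17/50]
  Z: [6/25, 33/100, 43/100]
P^3 =
  X: [61/250, 333/1000, 423/1000]
  Y: [117/500, 97/250, 189/500]
  Z: [243/1000, 351/1000, 203/500]
P^4 =
  X: [2423/10000, 3511/10000, 2033/5000]
  Y: [1189/5000, 231/625, 1963/5000]
  Z: [1203/5000, 3567/10000, 4027/10000]
P^5 =
  X: [12033/50000, 35687/100000, 40247/100000]
  Y: [11963/50000, 9083/25000, 19871/50000]
  Z: [24027/100000, 35889/100000, 10021/25000]

(P^5)[X -> Y] = 35687/100000

Answer: 35687/100000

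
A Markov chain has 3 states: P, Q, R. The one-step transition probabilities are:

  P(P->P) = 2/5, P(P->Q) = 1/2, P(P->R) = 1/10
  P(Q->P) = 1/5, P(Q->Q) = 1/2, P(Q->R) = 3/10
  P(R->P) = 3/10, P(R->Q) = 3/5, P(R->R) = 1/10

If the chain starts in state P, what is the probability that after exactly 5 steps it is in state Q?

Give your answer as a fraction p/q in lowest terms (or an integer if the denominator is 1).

Computing P^5 by repeated multiplication:
P^1 =
  P: [2/5, 1/2, 1/10]
  Q: [1/5, 1/2, 3/10]
  R: [3/10, 3/5, 1/10]
P^2 =
  P: [29/100, 51/100, 1/5]
  Q: [27/100, 53/100, 1/5]
  R: [27/100, 51/100, 11/50]
P^3 =
  P: [139/500, 13/25, 101/500]
  Q: [137/500, 13/25, 103/500]
  R: [69/250, 261/500, 101/500]
P^4 =
  P: [1379/5000, 2601/5000, 51/250]
  Q: [1377/5000, 2603/5000, 51/250]
  R: [1377/5000, 2601/5000, 511/2500]
P^5 =
  P: [6889/25000, 1301/2500, 5101/25000]
  Q: [6887/25000, 1301/2500, 5103/25000]
  R: [861/3125, 13011/25000, 5101/25000]

(P^5)[P -> Q] = 1301/2500

Answer: 1301/2500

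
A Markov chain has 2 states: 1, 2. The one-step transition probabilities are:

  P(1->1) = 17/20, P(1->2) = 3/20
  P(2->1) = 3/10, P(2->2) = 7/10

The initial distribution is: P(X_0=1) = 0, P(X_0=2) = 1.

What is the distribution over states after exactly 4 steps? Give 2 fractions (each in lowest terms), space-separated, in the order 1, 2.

Answer: 48453/80000 31547/80000

Derivation:
Propagating the distribution step by step (d_{t+1} = d_t * P):
d_0 = (1=0, 2=1)
  d_1[1] = 0*17/20 + 1*3/10 = 3/10
  d_1[2] = 0*3/20 + 1*7/10 = 7/10
d_1 = (1=3/10, 2=7/10)
  d_2[1] = 3/10*17/20 + 7/10*3/10 = 93/200
  d_2[2] = 3/10*3/20 + 7/10*7/10 = 107/200
d_2 = (1=93/200, 2=107/200)
  d_3[1] = 93/200*17/20 + 107/200*3/10 = 2223/4000
  d_3[2] = 93/200*3/20 + 107/200*7/10 = 1777/4000
d_3 = (1=2223/4000, 2=1777/4000)
  d_4[1] = 2223/4000*17/20 + 1777/4000*3/10 = 48453/80000
  d_4[2] = 2223/4000*3/20 + 1777/4000*7/10 = 31547/80000
d_4 = (1=48453/80000, 2=31547/80000)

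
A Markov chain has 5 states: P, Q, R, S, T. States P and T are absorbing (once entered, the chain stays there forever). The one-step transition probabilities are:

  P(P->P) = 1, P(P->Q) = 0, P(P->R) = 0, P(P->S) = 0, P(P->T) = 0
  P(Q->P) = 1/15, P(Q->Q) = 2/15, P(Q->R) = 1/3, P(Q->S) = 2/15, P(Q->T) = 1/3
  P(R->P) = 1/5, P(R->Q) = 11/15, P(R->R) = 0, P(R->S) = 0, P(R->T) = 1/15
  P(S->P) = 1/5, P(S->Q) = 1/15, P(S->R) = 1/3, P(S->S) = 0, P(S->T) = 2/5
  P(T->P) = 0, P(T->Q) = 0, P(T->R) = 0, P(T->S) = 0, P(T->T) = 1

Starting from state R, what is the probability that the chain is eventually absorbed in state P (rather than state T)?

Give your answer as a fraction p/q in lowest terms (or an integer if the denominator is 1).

Answer: 81/196

Derivation:
Let a_i = P(absorbed in P | start in state i).
Boundary conditions: a_P = 1, a_T = 0.
For each transient state i, a_i = sum_j P(i->j) * a_j:
  a_Q = 1/15*a_P + 2/15*a_Q + 1/3*a_R + 2/15*a_S + 1/3*a_T
  a_R = 1/5*a_P + 11/15*a_Q + 0*a_R + 0*a_S + 1/15*a_T
  a_S = 1/5*a_P + 1/15*a_Q + 1/3*a_R + 0*a_S + 2/5*a_T

Substituting a_P = 1 and a_T = 0, rearrange to (I - Q) a = r where r[i] = P(i -> P):
  [13/15, -1/3, -2/15] . (a_Q, a_R, a_S) = 1/15
  [-11/15, 1, 0] . (a_Q, a_R, a_S) = 1/5
  [-1/15, -1/3, 1] . (a_Q, a_R, a_S) = 1/5

Solving yields:
  a_Q = 57/196
  a_R = 81/196
  a_S = 5/14

Starting state is R, so the absorption probability is a_R = 81/196.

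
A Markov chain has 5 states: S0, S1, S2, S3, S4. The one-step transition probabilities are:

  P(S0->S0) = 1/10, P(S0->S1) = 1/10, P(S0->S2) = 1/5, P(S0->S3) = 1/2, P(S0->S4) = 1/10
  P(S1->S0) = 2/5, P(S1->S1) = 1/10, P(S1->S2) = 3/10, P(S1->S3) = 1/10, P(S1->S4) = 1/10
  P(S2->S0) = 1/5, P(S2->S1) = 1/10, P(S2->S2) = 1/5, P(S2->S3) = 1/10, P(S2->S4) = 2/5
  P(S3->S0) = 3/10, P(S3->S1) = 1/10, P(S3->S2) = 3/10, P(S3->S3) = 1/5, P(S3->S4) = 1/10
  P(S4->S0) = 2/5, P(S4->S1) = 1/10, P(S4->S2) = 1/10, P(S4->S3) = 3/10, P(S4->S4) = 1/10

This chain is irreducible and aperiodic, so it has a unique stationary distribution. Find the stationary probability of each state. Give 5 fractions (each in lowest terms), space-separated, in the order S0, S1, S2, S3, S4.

Answer: 1758/6925 1/10 304/1385 1806/6925 2297/13850

Derivation:
The stationary distribution satisfies pi = pi * P, i.e.:
  pi_S0 = 1/10*pi_S0 + 2/5*pi_S1 + 1/5*pi_S2 + 3/10*pi_S3 + 2/5*pi_S4
  pi_S1 = 1/10*pi_S0 + 1/10*pi_S1 + 1/10*pi_S2 + 1/10*pi_S3 + 1/10*pi_S4
  pi_S2 = 1/5*pi_S0 + 3/10*pi_S1 + 1/5*pi_S2 + 3/10*pi_S3 + 1/10*pi_S4
  pi_S3 = 1/2*pi_S0 + 1/10*pi_S1 + 1/10*pi_S2 + 1/5*pi_S3 + 3/10*pi_S4
  pi_S4 = 1/10*pi_S0 + 1/10*pi_S1 + 2/5*pi_S2 + 1/10*pi_S3 + 1/10*pi_S4
with normalization: pi_S0 + pi_S1 + pi_S2 + pi_S3 + pi_S4 = 1.

Using the first 4 balance equations plus normalization, the linear system A*pi = b is:
  [-9/10, 2/5, 1/5, 3/10, 2/5] . pi = 0
  [1/10, -9/10, 1/10, 1/10, 1/10] . pi = 0
  [1/5, 3/10, -4/5, 3/10, 1/10] . pi = 0
  [1/2, 1/10, 1/10, -4/5, 3/10] . pi = 0
  [1, 1, 1, 1, 1] . pi = 1

Solving yields:
  pi_S0 = 1758/6925
  pi_S1 = 1/10
  pi_S2 = 304/1385
  pi_S3 = 1806/6925
  pi_S4 = 2297/13850

Verification (pi * P):
  1758/6925*1/10 + 1/10*2/5 + 304/1385*1/5 + 1806/6925*3/10 + 2297/13850*2/5 = 1758/6925 = pi_S0  (ok)
  1758/6925*1/10 + 1/10*1/10 + 304/1385*1/10 + 1806/6925*1/10 + 2297/13850*1/10 = 1/10 = pi_S1  (ok)
  1758/6925*1/5 + 1/10*3/10 + 304/1385*1/5 + 1806/6925*3/10 + 2297/13850*1/10 = 304/1385 = pi_S2  (ok)
  1758/6925*1/2 + 1/10*1/10 + 304/1385*1/10 + 1806/6925*1/5 + 2297/13850*3/10 = 1806/6925 = pi_S3  (ok)
  1758/6925*1/10 + 1/10*1/10 + 304/1385*2/5 + 1806/6925*1/10 + 2297/13850*1/10 = 2297/13850 = pi_S4  (ok)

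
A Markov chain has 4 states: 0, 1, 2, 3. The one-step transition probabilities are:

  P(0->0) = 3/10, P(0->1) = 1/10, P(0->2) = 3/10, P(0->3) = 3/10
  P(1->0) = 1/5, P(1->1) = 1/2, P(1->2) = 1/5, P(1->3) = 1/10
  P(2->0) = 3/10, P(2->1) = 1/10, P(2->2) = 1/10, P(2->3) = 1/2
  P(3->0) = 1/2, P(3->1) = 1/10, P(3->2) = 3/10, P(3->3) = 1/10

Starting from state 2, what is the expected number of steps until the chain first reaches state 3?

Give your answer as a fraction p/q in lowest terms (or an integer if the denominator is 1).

Answer: 300/113

Derivation:
Let h_i = expected steps to first reach 3 from state i.
Boundary: h_3 = 0.
First-step equations for the other states:
  h_0 = 1 + 3/10*h_0 + 1/10*h_1 + 3/10*h_2 + 3/10*h_3
  h_1 = 1 + 1/5*h_0 + 1/2*h_1 + 1/5*h_2 + 1/10*h_3
  h_2 = 1 + 3/10*h_0 + 1/10*h_1 + 1/10*h_2 + 1/2*h_3

Substituting h_3 = 0 and rearranging gives the linear system (I - Q) h = 1:
  [7/10, -1/10, -3/10] . (h_0, h_1, h_2) = 1
  [-1/5, 1/2, -1/5] . (h_0, h_1, h_2) = 1
  [-3/10, -1/10, 9/10] . (h_0, h_1, h_2) = 1

Solving yields:
  h_0 = 360/113
  h_1 = 490/113
  h_2 = 300/113

Starting state is 2, so the expected hitting time is h_2 = 300/113.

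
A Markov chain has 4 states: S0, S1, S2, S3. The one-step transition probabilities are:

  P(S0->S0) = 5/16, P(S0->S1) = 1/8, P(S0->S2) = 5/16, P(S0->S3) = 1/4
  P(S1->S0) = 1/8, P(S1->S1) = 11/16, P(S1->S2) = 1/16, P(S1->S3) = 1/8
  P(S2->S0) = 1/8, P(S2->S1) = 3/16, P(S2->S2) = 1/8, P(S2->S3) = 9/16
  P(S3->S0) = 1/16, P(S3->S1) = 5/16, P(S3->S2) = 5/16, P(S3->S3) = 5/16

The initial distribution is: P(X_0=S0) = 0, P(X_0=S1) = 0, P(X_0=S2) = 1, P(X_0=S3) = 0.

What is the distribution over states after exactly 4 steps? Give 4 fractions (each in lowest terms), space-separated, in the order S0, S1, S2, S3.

Propagating the distribution step by step (d_{t+1} = d_t * P):
d_0 = (S0=0, S1=0, S2=1, S3=0)
  d_1[S0] = 0*5/16 + 0*1/8 + 1*1/8 + 0*1/16 = 1/8
  d_1[S1] = 0*1/8 + 0*11/16 + 1*3/16 + 0*5/16 = 3/16
  d_1[S2] = 0*5/16 + 0*1/16 + 1*1/8 + 0*5/16 = 1/8
  d_1[S3] = 0*1/4 + 0*1/8 + 1*9/16 + 0*5/16 = 9/16
d_1 = (S0=1/8, S1=3/16, S2=1/8, S3=9/16)
  d_2[S0] = 1/8*5/16 + 3/16*1/8 + 1/8*1/8 + 9/16*1/16 = 29/256
  d_2[S1] = 1/8*1/8 + 3/16*11/16 + 1/8*3/16 + 9/16*5/16 = 11/32
  d_2[S2] = 1/8*5/16 + 3/16*1/16 + 1/8*1/8 + 9/16*5/16 = 31/128
  d_2[S3] = 1/8*1/4 + 3/16*1/8 + 1/8*9/16 + 9/16*5/16 = 77/256
d_2 = (S0=29/256, S1=11/32, S2=31/128, S3=77/256)
  d_3[S0] = 29/256*5/16 + 11/32*1/8 + 31/128*1/8 + 77/256*1/16 = 261/2048
  d_3[S1] = 29/256*1/8 + 11/32*11/16 + 31/128*3/16 + 77/256*5/16 = 1597/4096
  d_3[S2] = 29/256*5/16 + 11/32*1/16 + 31/128*1/8 + 77/256*5/16 = 371/2048
  d_3[S3] = 29/256*1/4 + 11/32*1/8 + 31/128*9/16 + 77/256*5/16 = 1235/4096
d_3 = (S0=261/2048, S1=1597/4096, S2=371/2048, S3=1235/4096)
  d_4[S0] = 261/2048*5/16 + 1597/4096*1/8 + 371/2048*1/8 + 1235/4096*1/16 = 8523/65536
  d_4[S1] = 261/2048*1/8 + 1597/4096*11/16 + 371/2048*3/16 + 1235/4096*5/16 = 6753/16384
  d_4[S2] = 261/2048*5/16 + 1597/4096*1/16 + 371/2048*1/8 + 1235/4096*5/16 = 5933/32768
  d_4[S3] = 261/2048*1/4 + 1597/4096*1/8 + 371/2048*9/16 + 1235/4096*5/16 = 18135/65536
d_4 = (S0=8523/65536, S1=6753/16384, S2=5933/32768, S3=18135/65536)

Answer: 8523/65536 6753/16384 5933/32768 18135/65536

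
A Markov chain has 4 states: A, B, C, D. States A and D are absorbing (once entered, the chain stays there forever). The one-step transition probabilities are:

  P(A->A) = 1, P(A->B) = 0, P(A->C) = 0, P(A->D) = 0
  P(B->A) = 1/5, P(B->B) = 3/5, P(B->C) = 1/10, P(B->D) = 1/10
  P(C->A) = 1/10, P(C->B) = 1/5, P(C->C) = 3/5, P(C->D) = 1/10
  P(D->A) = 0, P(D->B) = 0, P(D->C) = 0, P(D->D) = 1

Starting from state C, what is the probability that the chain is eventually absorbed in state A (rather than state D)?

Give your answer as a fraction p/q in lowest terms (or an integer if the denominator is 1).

Let a_i = P(absorbed in A | start in state i).
Boundary conditions: a_A = 1, a_D = 0.
For each transient state i, a_i = sum_j P(i->j) * a_j:
  a_B = 1/5*a_A + 3/5*a_B + 1/10*a_C + 1/10*a_D
  a_C = 1/10*a_A + 1/5*a_B + 3/5*a_C + 1/10*a_D

Substituting a_A = 1 and a_D = 0, rearrange to (I - Q) a = r where r[i] = P(i -> A):
  [2/5, -1/10] . (a_B, a_C) = 1/5
  [-1/5, 2/5] . (a_B, a_C) = 1/10

Solving yields:
  a_B = 9/14
  a_C = 4/7

Starting state is C, so the absorption probability is a_C = 4/7.

Answer: 4/7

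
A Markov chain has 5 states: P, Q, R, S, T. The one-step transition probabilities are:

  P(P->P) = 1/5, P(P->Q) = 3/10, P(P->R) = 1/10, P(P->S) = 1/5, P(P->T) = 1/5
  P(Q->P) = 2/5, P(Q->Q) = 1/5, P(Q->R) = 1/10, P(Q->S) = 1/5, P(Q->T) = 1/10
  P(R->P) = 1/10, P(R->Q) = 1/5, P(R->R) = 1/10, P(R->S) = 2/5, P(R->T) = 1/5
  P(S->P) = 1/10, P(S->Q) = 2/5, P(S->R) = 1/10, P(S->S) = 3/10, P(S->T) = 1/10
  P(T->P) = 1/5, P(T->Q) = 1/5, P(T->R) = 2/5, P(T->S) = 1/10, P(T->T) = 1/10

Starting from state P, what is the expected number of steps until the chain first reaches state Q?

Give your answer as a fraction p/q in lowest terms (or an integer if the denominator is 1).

Answer: 2465/722

Derivation:
Let h_i = expected steps to first reach Q from state i.
Boundary: h_Q = 0.
First-step equations for the other states:
  h_P = 1 + 1/5*h_P + 3/10*h_Q + 1/10*h_R + 1/5*h_S + 1/5*h_T
  h_R = 1 + 1/10*h_P + 1/5*h_Q + 1/10*h_R + 2/5*h_S + 1/5*h_T
  h_S = 1 + 1/10*h_P + 2/5*h_Q + 1/10*h_R + 3/10*h_S + 1/10*h_T
  h_T = 1 + 1/5*h_P + 1/5*h_Q + 2/5*h_R + 1/10*h_S + 1/10*h_T

Substituting h_Q = 0 and rearranging gives the linear system (I - Q) h = 1:
  [4/5, -1/10, -1/5, -1/5] . (h_P, h_R, h_S, h_T) = 1
  [-1/10, 9/10, -2/5, -1/5] . (h_P, h_R, h_S, h_T) = 1
  [-1/10, -1/10, 7/10, -1/10] . (h_P, h_R, h_S, h_T) = 1
  [-1/5, -2/5, -1/10, 9/10] . (h_P, h_R, h_S, h_T) = 1

Solving yields:
  h_P = 2465/722
  h_R = 1325/361
  h_S = 4315/1444
  h_T = 5535/1444

Starting state is P, so the expected hitting time is h_P = 2465/722.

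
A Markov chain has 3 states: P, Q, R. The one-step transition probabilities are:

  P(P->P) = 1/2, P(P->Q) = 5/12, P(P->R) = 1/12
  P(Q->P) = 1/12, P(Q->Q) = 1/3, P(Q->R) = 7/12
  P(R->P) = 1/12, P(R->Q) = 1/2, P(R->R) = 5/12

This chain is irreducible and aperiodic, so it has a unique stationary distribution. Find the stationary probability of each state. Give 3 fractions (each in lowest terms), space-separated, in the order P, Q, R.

The stationary distribution satisfies pi = pi * P, i.e.:
  pi_P = 1/2*pi_P + 1/12*pi_Q + 1/12*pi_R
  pi_Q = 5/12*pi_P + 1/3*pi_Q + 1/2*pi_R
  pi_R = 1/12*pi_P + 7/12*pi_Q + 5/12*pi_R
with normalization: pi_P + pi_Q + pi_R = 1.

Using the first 2 balance equations plus normalization, the linear system A*pi = b is:
  [-1/2, 1/12, 1/12] . pi = 0
  [5/12, -2/3, 1/2] . pi = 0
  [1, 1, 1] . pi = 1

Solving yields:
  pi_P = 1/7
  pi_Q = 41/98
  pi_R = 43/98

Verification (pi * P):
  1/7*1/2 + 41/98*1/12 + 43/98*1/12 = 1/7 = pi_P  (ok)
  1/7*5/12 + 41/98*1/3 + 43/98*1/2 = 41/98 = pi_Q  (ok)
  1/7*1/12 + 41/98*7/12 + 43/98*5/12 = 43/98 = pi_R  (ok)

Answer: 1/7 41/98 43/98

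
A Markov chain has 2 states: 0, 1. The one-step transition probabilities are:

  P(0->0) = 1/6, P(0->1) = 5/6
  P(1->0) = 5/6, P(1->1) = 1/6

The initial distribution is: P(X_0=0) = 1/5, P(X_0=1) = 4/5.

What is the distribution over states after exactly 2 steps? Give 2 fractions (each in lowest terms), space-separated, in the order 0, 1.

Answer: 11/30 19/30

Derivation:
Propagating the distribution step by step (d_{t+1} = d_t * P):
d_0 = (0=1/5, 1=4/5)
  d_1[0] = 1/5*1/6 + 4/5*5/6 = 7/10
  d_1[1] = 1/5*5/6 + 4/5*1/6 = 3/10
d_1 = (0=7/10, 1=3/10)
  d_2[0] = 7/10*1/6 + 3/10*5/6 = 11/30
  d_2[1] = 7/10*5/6 + 3/10*1/6 = 19/30
d_2 = (0=11/30, 1=19/30)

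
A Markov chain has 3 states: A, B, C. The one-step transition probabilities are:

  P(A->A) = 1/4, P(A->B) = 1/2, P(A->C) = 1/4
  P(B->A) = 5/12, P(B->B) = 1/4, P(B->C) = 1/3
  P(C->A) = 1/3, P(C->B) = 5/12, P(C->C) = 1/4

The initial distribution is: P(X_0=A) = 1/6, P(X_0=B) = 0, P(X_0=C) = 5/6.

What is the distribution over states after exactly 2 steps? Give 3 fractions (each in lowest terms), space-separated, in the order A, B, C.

Answer: 37/108 107/288 247/864

Derivation:
Propagating the distribution step by step (d_{t+1} = d_t * P):
d_0 = (A=1/6, B=0, C=5/6)
  d_1[A] = 1/6*1/4 + 0*5/12 + 5/6*1/3 = 23/72
  d_1[B] = 1/6*1/2 + 0*1/4 + 5/6*5/12 = 31/72
  d_1[C] = 1/6*1/4 + 0*1/3 + 5/6*1/4 = 1/4
d_1 = (A=23/72, B=31/72, C=1/4)
  d_2[A] = 23/72*1/4 + 31/72*5/12 + 1/4*1/3 = 37/108
  d_2[B] = 23/72*1/2 + 31/72*1/4 + 1/4*5/12 = 107/288
  d_2[C] = 23/72*1/4 + 31/72*1/3 + 1/4*1/4 = 247/864
d_2 = (A=37/108, B=107/288, C=247/864)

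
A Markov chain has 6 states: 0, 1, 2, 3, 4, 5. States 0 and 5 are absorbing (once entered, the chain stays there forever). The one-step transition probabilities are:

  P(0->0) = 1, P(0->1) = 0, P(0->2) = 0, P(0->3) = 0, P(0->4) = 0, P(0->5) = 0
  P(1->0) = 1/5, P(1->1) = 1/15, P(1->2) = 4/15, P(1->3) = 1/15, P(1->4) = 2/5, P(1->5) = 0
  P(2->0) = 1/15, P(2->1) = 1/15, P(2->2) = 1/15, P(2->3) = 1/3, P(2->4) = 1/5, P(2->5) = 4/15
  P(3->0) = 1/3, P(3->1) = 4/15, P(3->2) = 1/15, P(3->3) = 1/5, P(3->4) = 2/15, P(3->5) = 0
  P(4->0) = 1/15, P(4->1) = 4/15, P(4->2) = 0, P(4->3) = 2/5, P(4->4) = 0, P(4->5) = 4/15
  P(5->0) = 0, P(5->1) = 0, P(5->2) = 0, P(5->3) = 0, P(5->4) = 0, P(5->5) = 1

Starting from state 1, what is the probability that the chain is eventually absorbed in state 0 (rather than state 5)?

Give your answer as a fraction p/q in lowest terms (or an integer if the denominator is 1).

Answer: 14123/21787

Derivation:
Let a_i = P(absorbed in 0 | start in state i).
Boundary conditions: a_0 = 1, a_5 = 0.
For each transient state i, a_i = sum_j P(i->j) * a_j:
  a_1 = 1/5*a_0 + 1/15*a_1 + 4/15*a_2 + 1/15*a_3 + 2/5*a_4 + 0*a_5
  a_2 = 1/15*a_0 + 1/15*a_1 + 1/15*a_2 + 1/3*a_3 + 1/5*a_4 + 4/15*a_5
  a_3 = 1/3*a_0 + 4/15*a_1 + 1/15*a_2 + 1/5*a_3 + 2/15*a_4 + 0*a_5
  a_4 = 1/15*a_0 + 4/15*a_1 + 0*a_2 + 2/5*a_3 + 0*a_4 + 4/15*a_5

Substituting a_0 = 1 and a_5 = 0, rearrange to (I - Q) a = r where r[i] = P(i -> 0):
  [14/15, -4/15, -1/15, -2/5] . (a_1, a_2, a_3, a_4) = 1/5
  [-1/15, 14/15, -1/3, -1/5] . (a_1, a_2, a_3, a_4) = 1/15
  [-4/15, -1/15, 4/5, -2/15] . (a_1, a_2, a_3, a_4) = 1/3
  [-4/15, 0, -2/5, 1] . (a_1, a_2, a_3, a_4) = 1/15

Solving yields:
  a_1 = 14123/21787
  a_2 = 11075/21787
  a_3 = 16691/21787
  a_4 = 11895/21787

Starting state is 1, so the absorption probability is a_1 = 14123/21787.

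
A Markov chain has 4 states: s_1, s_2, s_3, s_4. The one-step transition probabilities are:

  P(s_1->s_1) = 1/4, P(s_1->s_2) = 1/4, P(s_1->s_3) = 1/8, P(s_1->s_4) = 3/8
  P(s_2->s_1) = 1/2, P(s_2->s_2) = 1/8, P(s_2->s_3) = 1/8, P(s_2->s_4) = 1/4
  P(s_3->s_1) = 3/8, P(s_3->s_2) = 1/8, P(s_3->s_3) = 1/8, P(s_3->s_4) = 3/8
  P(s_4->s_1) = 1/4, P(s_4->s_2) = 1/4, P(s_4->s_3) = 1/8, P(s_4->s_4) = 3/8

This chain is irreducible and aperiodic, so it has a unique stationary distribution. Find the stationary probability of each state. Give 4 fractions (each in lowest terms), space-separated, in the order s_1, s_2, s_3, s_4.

Answer: 61/192 5/24 1/8 67/192

Derivation:
The stationary distribution satisfies pi = pi * P, i.e.:
  pi_s_1 = 1/4*pi_s_1 + 1/2*pi_s_2 + 3/8*pi_s_3 + 1/4*pi_s_4
  pi_s_2 = 1/4*pi_s_1 + 1/8*pi_s_2 + 1/8*pi_s_3 + 1/4*pi_s_4
  pi_s_3 = 1/8*pi_s_1 + 1/8*pi_s_2 + 1/8*pi_s_3 + 1/8*pi_s_4
  pi_s_4 = 3/8*pi_s_1 + 1/4*pi_s_2 + 3/8*pi_s_3 + 3/8*pi_s_4
with normalization: pi_s_1 + pi_s_2 + pi_s_3 + pi_s_4 = 1.

Using the first 3 balance equations plus normalization, the linear system A*pi = b is:
  [-3/4, 1/2, 3/8, 1/4] . pi = 0
  [1/4, -7/8, 1/8, 1/4] . pi = 0
  [1/8, 1/8, -7/8, 1/8] . pi = 0
  [1, 1, 1, 1] . pi = 1

Solving yields:
  pi_s_1 = 61/192
  pi_s_2 = 5/24
  pi_s_3 = 1/8
  pi_s_4 = 67/192

Verification (pi * P):
  61/192*1/4 + 5/24*1/2 + 1/8*3/8 + 67/192*1/4 = 61/192 = pi_s_1  (ok)
  61/192*1/4 + 5/24*1/8 + 1/8*1/8 + 67/192*1/4 = 5/24 = pi_s_2  (ok)
  61/192*1/8 + 5/24*1/8 + 1/8*1/8 + 67/192*1/8 = 1/8 = pi_s_3  (ok)
  61/192*3/8 + 5/24*1/4 + 1/8*3/8 + 67/192*3/8 = 67/192 = pi_s_4  (ok)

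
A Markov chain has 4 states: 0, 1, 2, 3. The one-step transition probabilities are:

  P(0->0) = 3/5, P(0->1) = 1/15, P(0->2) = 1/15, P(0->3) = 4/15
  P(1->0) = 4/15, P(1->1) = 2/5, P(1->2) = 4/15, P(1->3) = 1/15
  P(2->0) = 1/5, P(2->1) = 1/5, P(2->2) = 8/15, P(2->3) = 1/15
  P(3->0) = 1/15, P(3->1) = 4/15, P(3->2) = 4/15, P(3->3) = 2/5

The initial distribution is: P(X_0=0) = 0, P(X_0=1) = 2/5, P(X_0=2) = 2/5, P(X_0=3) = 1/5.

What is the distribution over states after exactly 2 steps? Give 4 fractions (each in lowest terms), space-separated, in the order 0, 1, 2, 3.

Answer: 317/1125 271/1125 367/1125 34/225

Derivation:
Propagating the distribution step by step (d_{t+1} = d_t * P):
d_0 = (0=0, 1=2/5, 2=2/5, 3=1/5)
  d_1[0] = 0*3/5 + 2/5*4/15 + 2/5*1/5 + 1/5*1/15 = 1/5
  d_1[1] = 0*1/15 + 2/5*2/5 + 2/5*1/5 + 1/5*4/15 = 22/75
  d_1[2] = 0*1/15 + 2/5*4/15 + 2/5*8/15 + 1/5*4/15 = 28/75
  d_1[3] = 0*4/15 + 2/5*1/15 + 2/5*1/15 + 1/5*2/5 = 2/15
d_1 = (0=1/5, 1=22/75, 2=28/75, 3=2/15)
  d_2[0] = 1/5*3/5 + 22/75*4/15 + 28/75*1/5 + 2/15*1/15 = 317/1125
  d_2[1] = 1/5*1/15 + 22/75*2/5 + 28/75*1/5 + 2/15*4/15 = 271/1125
  d_2[2] = 1/5*1/15 + 22/75*4/15 + 28/75*8/15 + 2/15*4/15 = 367/1125
  d_2[3] = 1/5*4/15 + 22/75*1/15 + 28/75*1/15 + 2/15*2/5 = 34/225
d_2 = (0=317/1125, 1=271/1125, 2=367/1125, 3=34/225)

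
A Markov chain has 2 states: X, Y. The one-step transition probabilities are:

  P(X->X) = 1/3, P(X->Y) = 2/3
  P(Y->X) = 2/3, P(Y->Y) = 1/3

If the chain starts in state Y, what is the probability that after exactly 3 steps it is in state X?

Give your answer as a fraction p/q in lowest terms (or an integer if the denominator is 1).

Computing P^3 by repeated multiplication:
P^1 =
  X: [1/3, 2/3]
  Y: [2/3, 1/3]
P^2 =
  X: [5/9, 4/9]
  Y: [4/9, 5/9]
P^3 =
  X: [13/27, 14/27]
  Y: [14/27, 13/27]

(P^3)[Y -> X] = 14/27

Answer: 14/27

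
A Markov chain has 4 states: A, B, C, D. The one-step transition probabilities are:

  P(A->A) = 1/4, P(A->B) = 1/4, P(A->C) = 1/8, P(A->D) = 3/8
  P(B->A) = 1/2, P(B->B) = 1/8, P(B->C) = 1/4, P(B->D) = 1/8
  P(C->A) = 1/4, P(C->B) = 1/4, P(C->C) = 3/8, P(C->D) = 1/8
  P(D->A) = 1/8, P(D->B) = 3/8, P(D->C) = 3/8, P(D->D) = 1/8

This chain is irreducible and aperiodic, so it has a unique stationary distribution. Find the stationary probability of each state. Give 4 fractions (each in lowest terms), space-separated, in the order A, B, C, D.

Answer: 169/590 72/295 161/590 58/295

Derivation:
The stationary distribution satisfies pi = pi * P, i.e.:
  pi_A = 1/4*pi_A + 1/2*pi_B + 1/4*pi_C + 1/8*pi_D
  pi_B = 1/4*pi_A + 1/8*pi_B + 1/4*pi_C + 3/8*pi_D
  pi_C = 1/8*pi_A + 1/4*pi_B + 3/8*pi_C + 3/8*pi_D
  pi_D = 3/8*pi_A + 1/8*pi_B + 1/8*pi_C + 1/8*pi_D
with normalization: pi_A + pi_B + pi_C + pi_D = 1.

Using the first 3 balance equations plus normalization, the linear system A*pi = b is:
  [-3/4, 1/2, 1/4, 1/8] . pi = 0
  [1/4, -7/8, 1/4, 3/8] . pi = 0
  [1/8, 1/4, -5/8, 3/8] . pi = 0
  [1, 1, 1, 1] . pi = 1

Solving yields:
  pi_A = 169/590
  pi_B = 72/295
  pi_C = 161/590
  pi_D = 58/295

Verification (pi * P):
  169/590*1/4 + 72/295*1/2 + 161/590*1/4 + 58/295*1/8 = 169/590 = pi_A  (ok)
  169/590*1/4 + 72/295*1/8 + 161/590*1/4 + 58/295*3/8 = 72/295 = pi_B  (ok)
  169/590*1/8 + 72/295*1/4 + 161/590*3/8 + 58/295*3/8 = 161/590 = pi_C  (ok)
  169/590*3/8 + 72/295*1/8 + 161/590*1/8 + 58/295*1/8 = 58/295 = pi_D  (ok)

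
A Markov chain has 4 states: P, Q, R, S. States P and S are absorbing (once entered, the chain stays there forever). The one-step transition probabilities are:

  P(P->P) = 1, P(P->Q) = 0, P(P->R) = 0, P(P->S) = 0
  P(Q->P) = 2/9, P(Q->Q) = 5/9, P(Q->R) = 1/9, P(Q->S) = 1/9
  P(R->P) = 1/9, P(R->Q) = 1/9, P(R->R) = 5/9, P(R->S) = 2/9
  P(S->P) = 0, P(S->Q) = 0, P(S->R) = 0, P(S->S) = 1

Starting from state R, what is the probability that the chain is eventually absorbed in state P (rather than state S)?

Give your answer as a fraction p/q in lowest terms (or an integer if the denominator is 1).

Let a_i = P(absorbed in P | start in state i).
Boundary conditions: a_P = 1, a_S = 0.
For each transient state i, a_i = sum_j P(i->j) * a_j:
  a_Q = 2/9*a_P + 5/9*a_Q + 1/9*a_R + 1/9*a_S
  a_R = 1/9*a_P + 1/9*a_Q + 5/9*a_R + 2/9*a_S

Substituting a_P = 1 and a_S = 0, rearrange to (I - Q) a = r where r[i] = P(i -> P):
  [4/9, -1/9] . (a_Q, a_R) = 2/9
  [-1/9, 4/9] . (a_Q, a_R) = 1/9

Solving yields:
  a_Q = 3/5
  a_R = 2/5

Starting state is R, so the absorption probability is a_R = 2/5.

Answer: 2/5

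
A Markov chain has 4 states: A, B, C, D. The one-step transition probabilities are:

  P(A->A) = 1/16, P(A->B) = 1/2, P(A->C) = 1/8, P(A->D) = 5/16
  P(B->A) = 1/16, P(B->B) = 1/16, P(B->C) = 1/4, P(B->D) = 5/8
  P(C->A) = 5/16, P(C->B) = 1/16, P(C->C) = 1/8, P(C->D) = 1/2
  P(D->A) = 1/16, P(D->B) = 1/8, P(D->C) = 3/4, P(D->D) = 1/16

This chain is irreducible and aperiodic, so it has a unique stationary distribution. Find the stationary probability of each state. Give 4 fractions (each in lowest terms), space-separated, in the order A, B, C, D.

Answer: 593/3908 587/3908 1395/3908 1333/3908

Derivation:
The stationary distribution satisfies pi = pi * P, i.e.:
  pi_A = 1/16*pi_A + 1/16*pi_B + 5/16*pi_C + 1/16*pi_D
  pi_B = 1/2*pi_A + 1/16*pi_B + 1/16*pi_C + 1/8*pi_D
  pi_C = 1/8*pi_A + 1/4*pi_B + 1/8*pi_C + 3/4*pi_D
  pi_D = 5/16*pi_A + 5/8*pi_B + 1/2*pi_C + 1/16*pi_D
with normalization: pi_A + pi_B + pi_C + pi_D = 1.

Using the first 3 balance equations plus normalization, the linear system A*pi = b is:
  [-15/16, 1/16, 5/16, 1/16] . pi = 0
  [1/2, -15/16, 1/16, 1/8] . pi = 0
  [1/8, 1/4, -7/8, 3/4] . pi = 0
  [1, 1, 1, 1] . pi = 1

Solving yields:
  pi_A = 593/3908
  pi_B = 587/3908
  pi_C = 1395/3908
  pi_D = 1333/3908

Verification (pi * P):
  593/3908*1/16 + 587/3908*1/16 + 1395/3908*5/16 + 1333/3908*1/16 = 593/3908 = pi_A  (ok)
  593/3908*1/2 + 587/3908*1/16 + 1395/3908*1/16 + 1333/3908*1/8 = 587/3908 = pi_B  (ok)
  593/3908*1/8 + 587/3908*1/4 + 1395/3908*1/8 + 1333/3908*3/4 = 1395/3908 = pi_C  (ok)
  593/3908*5/16 + 587/3908*5/8 + 1395/3908*1/2 + 1333/3908*1/16 = 1333/3908 = pi_D  (ok)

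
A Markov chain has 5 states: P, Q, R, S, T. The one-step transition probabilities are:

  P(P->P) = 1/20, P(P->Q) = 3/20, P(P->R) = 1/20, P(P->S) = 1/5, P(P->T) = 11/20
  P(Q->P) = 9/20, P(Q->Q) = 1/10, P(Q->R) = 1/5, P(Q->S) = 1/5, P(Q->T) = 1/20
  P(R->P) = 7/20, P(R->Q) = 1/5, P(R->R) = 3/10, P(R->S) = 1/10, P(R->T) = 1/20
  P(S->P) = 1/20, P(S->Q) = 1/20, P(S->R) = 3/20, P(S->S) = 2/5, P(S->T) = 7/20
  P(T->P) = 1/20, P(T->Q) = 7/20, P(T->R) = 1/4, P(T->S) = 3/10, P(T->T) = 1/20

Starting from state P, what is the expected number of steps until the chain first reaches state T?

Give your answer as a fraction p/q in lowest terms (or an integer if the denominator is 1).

Answer: 12660/4789

Derivation:
Let h_i = expected steps to first reach T from state i.
Boundary: h_T = 0.
First-step equations for the other states:
  h_P = 1 + 1/20*h_P + 3/20*h_Q + 1/20*h_R + 1/5*h_S + 11/20*h_T
  h_Q = 1 + 9/20*h_P + 1/10*h_Q + 1/5*h_R + 1/5*h_S + 1/20*h_T
  h_R = 1 + 7/20*h_P + 1/5*h_Q + 3/10*h_R + 1/10*h_S + 1/20*h_T
  h_S = 1 + 1/20*h_P + 1/20*h_Q + 3/20*h_R + 2/5*h_S + 7/20*h_T

Substituting h_T = 0 and rearranging gives the linear system (I - Q) h = 1:
  [19/20, -3/20, -1/20, -1/5] . (h_P, h_Q, h_R, h_S) = 1
  [-9/20, 9/10, -1/5, -1/5] . (h_P, h_Q, h_R, h_S) = 1
  [-7/20, -1/5, 7/10, -1/10] . (h_P, h_Q, h_R, h_S) = 1
  [-1/20, -1/20, -3/20, 3/5] . (h_P, h_Q, h_R, h_S) = 1

Solving yields:
  h_P = 12660/4789
  h_Q = 19900/4789
  h_R = 21140/4789
  h_S = 15980/4789

Starting state is P, so the expected hitting time is h_P = 12660/4789.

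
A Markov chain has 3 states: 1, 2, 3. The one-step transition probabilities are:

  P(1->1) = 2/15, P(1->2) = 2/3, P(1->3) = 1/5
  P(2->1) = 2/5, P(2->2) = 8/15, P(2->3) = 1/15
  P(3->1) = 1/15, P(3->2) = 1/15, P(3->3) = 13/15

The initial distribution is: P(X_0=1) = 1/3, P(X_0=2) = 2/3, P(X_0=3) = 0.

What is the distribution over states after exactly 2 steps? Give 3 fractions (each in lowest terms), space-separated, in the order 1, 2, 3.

Propagating the distribution step by step (d_{t+1} = d_t * P):
d_0 = (1=1/3, 2=2/3, 3=0)
  d_1[1] = 1/3*2/15 + 2/3*2/5 + 0*1/15 = 14/45
  d_1[2] = 1/3*2/3 + 2/3*8/15 + 0*1/15 = 26/45
  d_1[3] = 1/3*1/5 + 2/3*1/15 + 0*13/15 = 1/9
d_1 = (1=14/45, 2=26/45, 3=1/9)
  d_2[1] = 14/45*2/15 + 26/45*2/5 + 1/9*1/15 = 7/25
  d_2[2] = 14/45*2/3 + 26/45*8/15 + 1/9*1/15 = 353/675
  d_2[3] = 14/45*1/5 + 26/45*1/15 + 1/9*13/15 = 133/675
d_2 = (1=7/25, 2=353/675, 3=133/675)

Answer: 7/25 353/675 133/675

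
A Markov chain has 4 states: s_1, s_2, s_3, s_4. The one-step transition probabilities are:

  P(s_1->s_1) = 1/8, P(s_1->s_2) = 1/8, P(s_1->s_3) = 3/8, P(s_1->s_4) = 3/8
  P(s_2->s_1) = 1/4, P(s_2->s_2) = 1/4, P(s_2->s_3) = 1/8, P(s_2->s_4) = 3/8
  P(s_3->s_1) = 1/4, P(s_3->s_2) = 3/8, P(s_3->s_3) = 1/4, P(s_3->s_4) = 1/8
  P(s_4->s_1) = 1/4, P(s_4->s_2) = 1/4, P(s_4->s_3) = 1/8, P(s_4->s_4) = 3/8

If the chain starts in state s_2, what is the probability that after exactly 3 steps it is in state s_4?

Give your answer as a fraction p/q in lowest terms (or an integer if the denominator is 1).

Computing P^3 by repeated multiplication:
P^1 =
  s_1: [1/8, 1/8, 3/8, 3/8]
  s_2: [1/4, 1/4, 1/8, 3/8]
  s_3: [1/4, 3/8, 1/4, 1/8]
  s_4: [1/4, 1/4, 1/8, 3/8]
P^2 =
  s_1: [15/64, 9/32, 13/64, 9/32]
  s_2: [7/32, 15/64, 13/64, 11/32]
  s_3: [7/32, 1/4, 7/32, 5/16]
  s_4: [7/32, 15/64, 13/64, 11/32]
P^3 =
  s_1: [113/512, 63/256, 107/512, 83/256]
  s_2: [57/256, 127/512, 105/512, 83/256]
  s_3: [57/256, 1/4, 53/256, 41/128]
  s_4: [57/256, 127/512, 105/512, 83/256]

(P^3)[s_2 -> s_4] = 83/256

Answer: 83/256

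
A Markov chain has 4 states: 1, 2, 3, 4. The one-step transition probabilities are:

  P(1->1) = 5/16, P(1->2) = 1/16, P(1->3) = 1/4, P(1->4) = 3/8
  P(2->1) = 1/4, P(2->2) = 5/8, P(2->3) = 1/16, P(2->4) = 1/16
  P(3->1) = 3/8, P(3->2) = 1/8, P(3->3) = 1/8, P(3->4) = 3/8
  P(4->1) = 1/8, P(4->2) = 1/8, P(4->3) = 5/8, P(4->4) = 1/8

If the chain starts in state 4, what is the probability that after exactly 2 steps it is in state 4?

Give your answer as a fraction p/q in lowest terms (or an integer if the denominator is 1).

Computing P^2 by repeated multiplication:
P^1 =
  1: [5/16, 1/16, 1/4, 3/8]
  2: [1/4, 5/8, 1/16, 1/16]
  3: [3/8, 1/8, 1/8, 3/8]
  4: [1/8, 1/8, 5/8, 1/8]
P^2 =
  1: [65/256, 35/256, 89/256, 67/256]
  2: [17/64, 27/64, 19/128, 21/128]
  3: [31/128, 21/128, 45/128, 31/128]
  4: [41/128, 23/128, 25/128, 39/128]

(P^2)[4 -> 4] = 39/128

Answer: 39/128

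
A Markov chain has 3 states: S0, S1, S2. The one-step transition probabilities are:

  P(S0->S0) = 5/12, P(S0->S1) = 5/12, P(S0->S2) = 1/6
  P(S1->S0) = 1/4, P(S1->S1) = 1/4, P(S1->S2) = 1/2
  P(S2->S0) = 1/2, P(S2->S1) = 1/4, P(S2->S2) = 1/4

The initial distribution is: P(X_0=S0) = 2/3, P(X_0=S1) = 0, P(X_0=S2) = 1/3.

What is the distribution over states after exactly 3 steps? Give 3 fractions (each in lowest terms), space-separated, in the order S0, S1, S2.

Propagating the distribution step by step (d_{t+1} = d_t * P):
d_0 = (S0=2/3, S1=0, S2=1/3)
  d_1[S0] = 2/3*5/12 + 0*1/4 + 1/3*1/2 = 4/9
  d_1[S1] = 2/3*5/12 + 0*1/4 + 1/3*1/4 = 13/36
  d_1[S2] = 2/3*1/6 + 0*1/2 + 1/3*1/4 = 7/36
d_1 = (S0=4/9, S1=13/36, S2=7/36)
  d_2[S0] = 4/9*5/12 + 13/36*1/4 + 7/36*1/2 = 161/432
  d_2[S1] = 4/9*5/12 + 13/36*1/4 + 7/36*1/4 = 35/108
  d_2[S2] = 4/9*1/6 + 13/36*1/2 + 7/36*1/4 = 131/432
d_2 = (S0=161/432, S1=35/108, S2=131/432)
  d_3[S0] = 161/432*5/12 + 35/108*1/4 + 131/432*1/2 = 2011/5184
  d_3[S1] = 161/432*5/12 + 35/108*1/4 + 131/432*1/4 = 809/2592
  d_3[S2] = 161/432*1/6 + 35/108*1/2 + 131/432*1/4 = 1555/5184
d_3 = (S0=2011/5184, S1=809/2592, S2=1555/5184)

Answer: 2011/5184 809/2592 1555/5184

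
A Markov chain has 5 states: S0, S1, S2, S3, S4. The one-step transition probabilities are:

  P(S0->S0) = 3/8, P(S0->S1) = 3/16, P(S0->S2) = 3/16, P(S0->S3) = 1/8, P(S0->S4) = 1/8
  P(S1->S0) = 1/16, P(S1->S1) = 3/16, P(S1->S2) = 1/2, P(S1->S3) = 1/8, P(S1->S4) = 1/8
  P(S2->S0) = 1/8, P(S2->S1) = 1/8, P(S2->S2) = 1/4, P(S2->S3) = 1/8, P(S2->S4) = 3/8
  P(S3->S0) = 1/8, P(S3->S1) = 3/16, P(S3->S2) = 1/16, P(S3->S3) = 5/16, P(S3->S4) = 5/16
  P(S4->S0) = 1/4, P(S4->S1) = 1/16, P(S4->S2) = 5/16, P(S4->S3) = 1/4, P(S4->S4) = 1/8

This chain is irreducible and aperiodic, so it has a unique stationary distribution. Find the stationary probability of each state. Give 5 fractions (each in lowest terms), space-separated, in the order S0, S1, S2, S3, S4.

The stationary distribution satisfies pi = pi * P, i.e.:
  pi_S0 = 3/8*pi_S0 + 1/16*pi_S1 + 1/8*pi_S2 + 1/8*pi_S3 + 1/4*pi_S4
  pi_S1 = 3/16*pi_S0 + 3/16*pi_S1 + 1/8*pi_S2 + 3/16*pi_S3 + 1/16*pi_S4
  pi_S2 = 3/16*pi_S0 + 1/2*pi_S1 + 1/4*pi_S2 + 1/16*pi_S3 + 5/16*pi_S4
  pi_S3 = 1/8*pi_S0 + 1/8*pi_S1 + 1/8*pi_S2 + 5/16*pi_S3 + 1/4*pi_S4
  pi_S4 = 1/8*pi_S0 + 1/8*pi_S1 + 3/8*pi_S2 + 5/16*pi_S3 + 1/8*pi_S4
with normalization: pi_S0 + pi_S1 + pi_S2 + pi_S3 + pi_S4 = 1.

Using the first 4 balance equations plus normalization, the linear system A*pi = b is:
  [-5/8, 1/16, 1/8, 1/8, 1/4] . pi = 0
  [3/16, -13/16, 1/8, 3/16, 1/16] . pi = 0
  [3/16, 1/2, -3/4, 1/16, 5/16] . pi = 0
  [1/8, 1/8, 1/8, -11/16, 1/4] . pi = 0
  [1, 1, 1, 1, 1] . pi = 1

Solving yields:
  pi_S0 = 4664/24301
  pi_S1 = 3494/24301
  pi_S2 = 6139/24301
  pi_S3 = 4574/24301
  pi_S4 = 5430/24301

Verification (pi * P):
  4664/24301*3/8 + 3494/24301*1/16 + 6139/24301*1/8 + 4574/24301*1/8 + 5430/24301*1/4 = 4664/24301 = pi_S0  (ok)
  4664/24301*3/16 + 3494/24301*3/16 + 6139/24301*1/8 + 4574/24301*3/16 + 5430/24301*1/16 = 3494/24301 = pi_S1  (ok)
  4664/24301*3/16 + 3494/24301*1/2 + 6139/24301*1/4 + 4574/24301*1/16 + 5430/24301*5/16 = 6139/24301 = pi_S2  (ok)
  4664/24301*1/8 + 3494/24301*1/8 + 6139/24301*1/8 + 4574/24301*5/16 + 5430/24301*1/4 = 4574/24301 = pi_S3  (ok)
  4664/24301*1/8 + 3494/24301*1/8 + 6139/24301*3/8 + 4574/24301*5/16 + 5430/24301*1/8 = 5430/24301 = pi_S4  (ok)

Answer: 4664/24301 3494/24301 6139/24301 4574/24301 5430/24301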